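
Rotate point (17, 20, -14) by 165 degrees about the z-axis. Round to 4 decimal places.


x' = 17*cos(165) - 20*sin(165) = -21.5971
y' = 17*sin(165) + 20*cos(165) = -14.9186
z' = -14

(-21.5971, -14.9186, -14)


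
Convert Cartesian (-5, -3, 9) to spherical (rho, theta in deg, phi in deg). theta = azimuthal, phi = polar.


rho = sqrt((-5)^2 + (-3)^2 + 9^2) = 10.7238
theta = atan2(-3, -5) = 210.9638 deg
phi = acos(9/10.7238) = 32.9385 deg

rho = 10.7238, theta = 210.9638 deg, phi = 32.9385 deg


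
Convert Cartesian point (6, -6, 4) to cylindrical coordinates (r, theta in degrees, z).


r = sqrt(6^2 + (-6)^2) = 8.4853
theta = atan2(-6, 6) = 315 deg
z = 4

r = 8.4853, theta = 315 deg, z = 4


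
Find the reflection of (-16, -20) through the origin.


Reflection through origin: (x, y) -> (-x, -y)
(-16, -20) -> (16, 20)

(16, 20)


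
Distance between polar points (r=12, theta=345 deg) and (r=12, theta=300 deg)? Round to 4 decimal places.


d = sqrt(r1^2 + r2^2 - 2*r1*r2*cos(t2-t1))
d = sqrt(12^2 + 12^2 - 2*12*12*cos(300-345)) = 9.1844

9.1844


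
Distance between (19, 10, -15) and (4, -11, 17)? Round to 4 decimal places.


d = sqrt((4-19)^2 + (-11-10)^2 + (17--15)^2) = 41.1096

41.1096


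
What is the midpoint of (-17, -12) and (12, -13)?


Midpoint = ((-17+12)/2, (-12+-13)/2) = (-2.5, -12.5)

(-2.5, -12.5)


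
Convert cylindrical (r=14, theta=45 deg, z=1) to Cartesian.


x = 14 * cos(45) = 9.8995
y = 14 * sin(45) = 9.8995
z = 1

(9.8995, 9.8995, 1)


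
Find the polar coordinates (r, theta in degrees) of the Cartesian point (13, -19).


r = sqrt(13^2 + (-19)^2) = 23.0217
theta = atan2(-19, 13) = 304.3803 degrees

r = 23.0217, theta = 304.3803 degrees


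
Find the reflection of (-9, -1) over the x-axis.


Reflection across x-axis: (x, y) -> (x, -y)
(-9, -1) -> (-9, 1)

(-9, 1)


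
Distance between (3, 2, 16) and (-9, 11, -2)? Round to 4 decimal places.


d = sqrt((-9-3)^2 + (11-2)^2 + (-2-16)^2) = 23.4307

23.4307


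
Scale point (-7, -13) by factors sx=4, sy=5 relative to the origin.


Scaling: (x*sx, y*sy) = (-7*4, -13*5) = (-28, -65)

(-28, -65)


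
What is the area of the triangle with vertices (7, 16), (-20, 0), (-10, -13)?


Area = |x1(y2-y3) + x2(y3-y1) + x3(y1-y2)| / 2
= |7*(0--13) + -20*(-13-16) + -10*(16-0)| / 2
= 255.5

255.5


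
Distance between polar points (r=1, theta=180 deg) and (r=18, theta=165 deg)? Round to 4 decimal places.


d = sqrt(r1^2 + r2^2 - 2*r1*r2*cos(t2-t1))
d = sqrt(1^2 + 18^2 - 2*1*18*cos(165-180)) = 17.036

17.036


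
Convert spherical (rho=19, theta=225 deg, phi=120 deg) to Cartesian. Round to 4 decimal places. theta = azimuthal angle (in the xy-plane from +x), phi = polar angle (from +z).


x = 19 * sin(120) * cos(225) = -11.6351
y = 19 * sin(120) * sin(225) = -11.6351
z = 19 * cos(120) = -9.5

(-11.6351, -11.6351, -9.5)


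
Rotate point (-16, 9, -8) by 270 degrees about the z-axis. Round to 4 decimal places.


x' = -16*cos(270) - 9*sin(270) = 9
y' = -16*sin(270) + 9*cos(270) = 16
z' = -8

(9, 16, -8)


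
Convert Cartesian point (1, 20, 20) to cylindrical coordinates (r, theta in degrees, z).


r = sqrt(1^2 + 20^2) = 20.025
theta = atan2(20, 1) = 87.1376 deg
z = 20

r = 20.025, theta = 87.1376 deg, z = 20


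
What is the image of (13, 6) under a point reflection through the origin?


Reflection through origin: (x, y) -> (-x, -y)
(13, 6) -> (-13, -6)

(-13, -6)


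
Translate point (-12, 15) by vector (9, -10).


Translation: (x+dx, y+dy) = (-12+9, 15+-10) = (-3, 5)

(-3, 5)


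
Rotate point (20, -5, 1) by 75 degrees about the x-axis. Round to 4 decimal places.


x' = 20
y' = -5*cos(75) - 1*sin(75) = -2.26
z' = -5*sin(75) + 1*cos(75) = -4.5708

(20, -2.26, -4.5708)


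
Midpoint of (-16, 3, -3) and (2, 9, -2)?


Midpoint = ((-16+2)/2, (3+9)/2, (-3+-2)/2) = (-7, 6, -2.5)

(-7, 6, -2.5)


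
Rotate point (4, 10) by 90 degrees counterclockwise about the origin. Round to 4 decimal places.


x' = 4*cos(90) - 10*sin(90) = -10
y' = 4*sin(90) + 10*cos(90) = 4

(-10, 4)


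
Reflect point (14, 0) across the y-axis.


Reflection across y-axis: (x, y) -> (-x, y)
(14, 0) -> (-14, 0)

(-14, 0)


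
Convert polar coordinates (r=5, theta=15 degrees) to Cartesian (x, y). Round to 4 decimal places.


x = 5 * cos(15) = 4.8296
y = 5 * sin(15) = 1.2941

(4.8296, 1.2941)


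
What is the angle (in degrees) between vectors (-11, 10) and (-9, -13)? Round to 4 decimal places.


dot = -11*-9 + 10*-13 = -31
|u| = 14.8661, |v| = 15.8114
cos(angle) = -0.1319
angle = 97.5785 degrees

97.5785 degrees


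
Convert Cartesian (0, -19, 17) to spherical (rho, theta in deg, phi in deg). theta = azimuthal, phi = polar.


rho = sqrt(0^2 + (-19)^2 + 17^2) = 25.4951
theta = atan2(-19, 0) = 270 deg
phi = acos(17/25.4951) = 48.1798 deg

rho = 25.4951, theta = 270 deg, phi = 48.1798 deg


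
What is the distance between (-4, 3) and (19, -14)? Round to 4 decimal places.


d = sqrt((19--4)^2 + (-14-3)^2) = 28.6007

28.6007


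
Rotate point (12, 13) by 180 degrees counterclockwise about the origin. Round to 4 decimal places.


x' = 12*cos(180) - 13*sin(180) = -12
y' = 12*sin(180) + 13*cos(180) = -13

(-12, -13)


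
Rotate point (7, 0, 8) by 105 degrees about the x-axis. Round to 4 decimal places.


x' = 7
y' = 0*cos(105) - 8*sin(105) = -7.7274
z' = 0*sin(105) + 8*cos(105) = -2.0706

(7, -7.7274, -2.0706)


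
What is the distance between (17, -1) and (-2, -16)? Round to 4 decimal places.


d = sqrt((-2-17)^2 + (-16--1)^2) = 24.2074

24.2074


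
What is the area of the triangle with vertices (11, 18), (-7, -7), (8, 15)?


Area = |x1(y2-y3) + x2(y3-y1) + x3(y1-y2)| / 2
= |11*(-7-15) + -7*(15-18) + 8*(18--7)| / 2
= 10.5

10.5


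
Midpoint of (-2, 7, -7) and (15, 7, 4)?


Midpoint = ((-2+15)/2, (7+7)/2, (-7+4)/2) = (6.5, 7, -1.5)

(6.5, 7, -1.5)


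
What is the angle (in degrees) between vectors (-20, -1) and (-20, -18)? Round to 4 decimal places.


dot = -20*-20 + -1*-18 = 418
|u| = 20.025, |v| = 26.9072
cos(angle) = 0.7758
angle = 39.1248 degrees

39.1248 degrees


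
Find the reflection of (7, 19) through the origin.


Reflection through origin: (x, y) -> (-x, -y)
(7, 19) -> (-7, -19)

(-7, -19)


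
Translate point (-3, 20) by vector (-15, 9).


Translation: (x+dx, y+dy) = (-3+-15, 20+9) = (-18, 29)

(-18, 29)


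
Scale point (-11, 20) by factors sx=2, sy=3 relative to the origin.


Scaling: (x*sx, y*sy) = (-11*2, 20*3) = (-22, 60)

(-22, 60)


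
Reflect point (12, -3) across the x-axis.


Reflection across x-axis: (x, y) -> (x, -y)
(12, -3) -> (12, 3)

(12, 3)


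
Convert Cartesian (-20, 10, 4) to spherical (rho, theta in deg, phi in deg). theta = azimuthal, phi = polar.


rho = sqrt((-20)^2 + 10^2 + 4^2) = 22.7156
theta = atan2(10, -20) = 153.4349 deg
phi = acos(4/22.7156) = 79.8579 deg

rho = 22.7156, theta = 153.4349 deg, phi = 79.8579 deg


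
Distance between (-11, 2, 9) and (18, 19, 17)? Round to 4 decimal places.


d = sqrt((18--11)^2 + (19-2)^2 + (17-9)^2) = 34.5543

34.5543


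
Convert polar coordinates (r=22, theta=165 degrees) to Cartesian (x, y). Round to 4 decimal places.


x = 22 * cos(165) = -21.2504
y = 22 * sin(165) = 5.694

(-21.2504, 5.694)


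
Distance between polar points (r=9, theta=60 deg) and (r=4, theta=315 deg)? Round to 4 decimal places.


d = sqrt(r1^2 + r2^2 - 2*r1*r2*cos(t2-t1))
d = sqrt(9^2 + 4^2 - 2*9*4*cos(315-60)) = 10.7534

10.7534


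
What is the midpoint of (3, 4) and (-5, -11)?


Midpoint = ((3+-5)/2, (4+-11)/2) = (-1, -3.5)

(-1, -3.5)


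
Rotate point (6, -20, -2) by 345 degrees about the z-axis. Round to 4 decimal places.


x' = 6*cos(345) - -20*sin(345) = 0.6192
y' = 6*sin(345) + -20*cos(345) = -20.8714
z' = -2

(0.6192, -20.8714, -2)


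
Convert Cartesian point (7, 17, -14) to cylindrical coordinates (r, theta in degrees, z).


r = sqrt(7^2 + 17^2) = 18.3848
theta = atan2(17, 7) = 67.6199 deg
z = -14

r = 18.3848, theta = 67.6199 deg, z = -14


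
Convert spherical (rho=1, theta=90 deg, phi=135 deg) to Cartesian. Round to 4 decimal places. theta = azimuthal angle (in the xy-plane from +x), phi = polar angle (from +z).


x = 1 * sin(135) * cos(90) = 0
y = 1 * sin(135) * sin(90) = 0.7071
z = 1 * cos(135) = -0.7071

(0, 0.7071, -0.7071)


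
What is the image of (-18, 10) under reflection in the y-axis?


Reflection across y-axis: (x, y) -> (-x, y)
(-18, 10) -> (18, 10)

(18, 10)


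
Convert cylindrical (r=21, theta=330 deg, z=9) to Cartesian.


x = 21 * cos(330) = 18.1865
y = 21 * sin(330) = -10.5
z = 9

(18.1865, -10.5, 9)


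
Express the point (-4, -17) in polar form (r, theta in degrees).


r = sqrt((-4)^2 + (-17)^2) = 17.4642
theta = atan2(-17, -4) = 256.7595 degrees

r = 17.4642, theta = 256.7595 degrees


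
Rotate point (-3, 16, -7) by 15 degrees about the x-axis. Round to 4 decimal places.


x' = -3
y' = 16*cos(15) - -7*sin(15) = 17.2665
z' = 16*sin(15) + -7*cos(15) = -2.6204

(-3, 17.2665, -2.6204)


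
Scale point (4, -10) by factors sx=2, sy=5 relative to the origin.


Scaling: (x*sx, y*sy) = (4*2, -10*5) = (8, -50)

(8, -50)


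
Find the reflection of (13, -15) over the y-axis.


Reflection across y-axis: (x, y) -> (-x, y)
(13, -15) -> (-13, -15)

(-13, -15)


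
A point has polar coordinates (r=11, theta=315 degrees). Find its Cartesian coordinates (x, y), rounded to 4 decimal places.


x = 11 * cos(315) = 7.7782
y = 11 * sin(315) = -7.7782

(7.7782, -7.7782)


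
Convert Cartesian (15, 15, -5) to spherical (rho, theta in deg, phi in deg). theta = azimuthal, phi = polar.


rho = sqrt(15^2 + 15^2 + (-5)^2) = 21.7945
theta = atan2(15, 15) = 45 deg
phi = acos(-5/21.7945) = 103.2627 deg

rho = 21.7945, theta = 45 deg, phi = 103.2627 deg


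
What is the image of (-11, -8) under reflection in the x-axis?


Reflection across x-axis: (x, y) -> (x, -y)
(-11, -8) -> (-11, 8)

(-11, 8)


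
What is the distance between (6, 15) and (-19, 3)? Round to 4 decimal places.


d = sqrt((-19-6)^2 + (3-15)^2) = 27.7308

27.7308


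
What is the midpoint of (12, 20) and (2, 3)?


Midpoint = ((12+2)/2, (20+3)/2) = (7, 11.5)

(7, 11.5)


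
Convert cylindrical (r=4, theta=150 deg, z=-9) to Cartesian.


x = 4 * cos(150) = -3.4641
y = 4 * sin(150) = 2
z = -9

(-3.4641, 2, -9)


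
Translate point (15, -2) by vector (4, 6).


Translation: (x+dx, y+dy) = (15+4, -2+6) = (19, 4)

(19, 4)


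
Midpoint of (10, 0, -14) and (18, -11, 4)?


Midpoint = ((10+18)/2, (0+-11)/2, (-14+4)/2) = (14, -5.5, -5)

(14, -5.5, -5)


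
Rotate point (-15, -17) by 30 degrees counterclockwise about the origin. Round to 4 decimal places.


x' = -15*cos(30) - -17*sin(30) = -4.4904
y' = -15*sin(30) + -17*cos(30) = -22.2224

(-4.4904, -22.2224)


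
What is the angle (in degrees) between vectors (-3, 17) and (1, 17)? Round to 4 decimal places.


dot = -3*1 + 17*17 = 286
|u| = 17.2627, |v| = 17.0294
cos(angle) = 0.9729
angle = 13.3744 degrees

13.3744 degrees


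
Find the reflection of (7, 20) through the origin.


Reflection through origin: (x, y) -> (-x, -y)
(7, 20) -> (-7, -20)

(-7, -20)


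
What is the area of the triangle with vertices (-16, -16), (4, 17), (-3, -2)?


Area = |x1(y2-y3) + x2(y3-y1) + x3(y1-y2)| / 2
= |-16*(17--2) + 4*(-2--16) + -3*(-16-17)| / 2
= 74.5

74.5


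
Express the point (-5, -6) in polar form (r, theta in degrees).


r = sqrt((-5)^2 + (-6)^2) = 7.8102
theta = atan2(-6, -5) = 230.1944 degrees

r = 7.8102, theta = 230.1944 degrees


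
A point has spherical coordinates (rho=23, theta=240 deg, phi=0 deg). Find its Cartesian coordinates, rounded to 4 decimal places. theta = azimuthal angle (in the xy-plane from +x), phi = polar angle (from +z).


x = 23 * sin(0) * cos(240) = 0
y = 23 * sin(0) * sin(240) = 0
z = 23 * cos(0) = 23

(0, 0, 23)


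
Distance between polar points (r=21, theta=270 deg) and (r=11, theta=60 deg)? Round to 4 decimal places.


d = sqrt(r1^2 + r2^2 - 2*r1*r2*cos(t2-t1))
d = sqrt(21^2 + 11^2 - 2*21*11*cos(60-270)) = 31.0178

31.0178


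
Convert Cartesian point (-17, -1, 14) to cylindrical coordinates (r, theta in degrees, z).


r = sqrt((-17)^2 + (-1)^2) = 17.0294
theta = atan2(-1, -17) = 183.3665 deg
z = 14

r = 17.0294, theta = 183.3665 deg, z = 14


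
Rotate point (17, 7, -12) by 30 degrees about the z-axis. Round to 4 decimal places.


x' = 17*cos(30) - 7*sin(30) = 11.2224
y' = 17*sin(30) + 7*cos(30) = 14.5622
z' = -12

(11.2224, 14.5622, -12)


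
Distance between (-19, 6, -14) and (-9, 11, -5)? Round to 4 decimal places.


d = sqrt((-9--19)^2 + (11-6)^2 + (-5--14)^2) = 14.3527

14.3527


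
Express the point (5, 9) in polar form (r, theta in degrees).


r = sqrt(5^2 + 9^2) = 10.2956
theta = atan2(9, 5) = 60.9454 degrees

r = 10.2956, theta = 60.9454 degrees


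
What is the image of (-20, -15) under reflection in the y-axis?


Reflection across y-axis: (x, y) -> (-x, y)
(-20, -15) -> (20, -15)

(20, -15)


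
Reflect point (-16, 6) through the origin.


Reflection through origin: (x, y) -> (-x, -y)
(-16, 6) -> (16, -6)

(16, -6)


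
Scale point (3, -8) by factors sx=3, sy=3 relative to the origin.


Scaling: (x*sx, y*sy) = (3*3, -8*3) = (9, -24)

(9, -24)


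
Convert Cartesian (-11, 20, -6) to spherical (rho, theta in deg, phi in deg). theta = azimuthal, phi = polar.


rho = sqrt((-11)^2 + 20^2 + (-6)^2) = 23.6008
theta = atan2(20, -11) = 118.8108 deg
phi = acos(-6/23.6008) = 104.7279 deg

rho = 23.6008, theta = 118.8108 deg, phi = 104.7279 deg


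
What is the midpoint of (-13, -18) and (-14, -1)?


Midpoint = ((-13+-14)/2, (-18+-1)/2) = (-13.5, -9.5)

(-13.5, -9.5)


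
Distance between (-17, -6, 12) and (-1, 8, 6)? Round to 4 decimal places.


d = sqrt((-1--17)^2 + (8--6)^2 + (6-12)^2) = 22.0907

22.0907


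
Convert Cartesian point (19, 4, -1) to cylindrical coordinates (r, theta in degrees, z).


r = sqrt(19^2 + 4^2) = 19.4165
theta = atan2(4, 19) = 11.8887 deg
z = -1

r = 19.4165, theta = 11.8887 deg, z = -1


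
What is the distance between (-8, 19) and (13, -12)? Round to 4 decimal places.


d = sqrt((13--8)^2 + (-12-19)^2) = 37.4433

37.4433


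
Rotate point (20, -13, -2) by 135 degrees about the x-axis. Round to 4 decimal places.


x' = 20
y' = -13*cos(135) - -2*sin(135) = 10.6066
z' = -13*sin(135) + -2*cos(135) = -7.7782

(20, 10.6066, -7.7782)


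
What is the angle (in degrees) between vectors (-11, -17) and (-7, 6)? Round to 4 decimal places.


dot = -11*-7 + -17*6 = -25
|u| = 20.2485, |v| = 9.2195
cos(angle) = -0.1339
angle = 97.6961 degrees

97.6961 degrees


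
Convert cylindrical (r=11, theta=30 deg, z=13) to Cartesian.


x = 11 * cos(30) = 9.5263
y = 11 * sin(30) = 5.5
z = 13

(9.5263, 5.5, 13)


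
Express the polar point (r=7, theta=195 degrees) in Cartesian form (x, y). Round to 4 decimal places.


x = 7 * cos(195) = -6.7615
y = 7 * sin(195) = -1.8117

(-6.7615, -1.8117)


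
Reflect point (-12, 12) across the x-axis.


Reflection across x-axis: (x, y) -> (x, -y)
(-12, 12) -> (-12, -12)

(-12, -12)


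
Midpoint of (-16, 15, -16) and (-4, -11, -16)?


Midpoint = ((-16+-4)/2, (15+-11)/2, (-16+-16)/2) = (-10, 2, -16)

(-10, 2, -16)


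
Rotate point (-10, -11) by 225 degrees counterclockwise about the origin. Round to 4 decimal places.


x' = -10*cos(225) - -11*sin(225) = -0.7071
y' = -10*sin(225) + -11*cos(225) = 14.8492

(-0.7071, 14.8492)


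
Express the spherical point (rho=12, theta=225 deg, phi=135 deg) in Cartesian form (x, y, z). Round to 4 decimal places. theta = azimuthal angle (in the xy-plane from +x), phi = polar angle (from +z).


x = 12 * sin(135) * cos(225) = -6
y = 12 * sin(135) * sin(225) = -6
z = 12 * cos(135) = -8.4853

(-6, -6, -8.4853)


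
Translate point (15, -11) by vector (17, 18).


Translation: (x+dx, y+dy) = (15+17, -11+18) = (32, 7)

(32, 7)


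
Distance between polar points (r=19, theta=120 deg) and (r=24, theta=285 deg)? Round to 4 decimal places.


d = sqrt(r1^2 + r2^2 - 2*r1*r2*cos(t2-t1))
d = sqrt(19^2 + 24^2 - 2*19*24*cos(285-120)) = 42.6371

42.6371


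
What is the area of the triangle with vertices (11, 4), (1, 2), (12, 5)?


Area = |x1(y2-y3) + x2(y3-y1) + x3(y1-y2)| / 2
= |11*(2-5) + 1*(5-4) + 12*(4-2)| / 2
= 4

4


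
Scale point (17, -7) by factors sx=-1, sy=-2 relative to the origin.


Scaling: (x*sx, y*sy) = (17*-1, -7*-2) = (-17, 14)

(-17, 14)


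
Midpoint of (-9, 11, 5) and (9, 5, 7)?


Midpoint = ((-9+9)/2, (11+5)/2, (5+7)/2) = (0, 8, 6)

(0, 8, 6)


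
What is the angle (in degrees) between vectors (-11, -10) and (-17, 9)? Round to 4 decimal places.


dot = -11*-17 + -10*9 = 97
|u| = 14.8661, |v| = 19.2354
cos(angle) = 0.3392
angle = 70.171 degrees

70.171 degrees


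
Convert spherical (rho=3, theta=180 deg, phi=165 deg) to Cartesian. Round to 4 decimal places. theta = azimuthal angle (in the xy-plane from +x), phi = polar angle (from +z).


x = 3 * sin(165) * cos(180) = -0.7765
y = 3 * sin(165) * sin(180) = 0
z = 3 * cos(165) = -2.8978

(-0.7765, 0, -2.8978)


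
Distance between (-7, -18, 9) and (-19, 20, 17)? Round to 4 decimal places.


d = sqrt((-19--7)^2 + (20--18)^2 + (17-9)^2) = 40.6448

40.6448


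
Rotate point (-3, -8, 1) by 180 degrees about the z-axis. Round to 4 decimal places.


x' = -3*cos(180) - -8*sin(180) = 3
y' = -3*sin(180) + -8*cos(180) = 8
z' = 1

(3, 8, 1)


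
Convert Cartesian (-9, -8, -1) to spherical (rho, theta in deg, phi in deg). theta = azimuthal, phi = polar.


rho = sqrt((-9)^2 + (-8)^2 + (-1)^2) = 12.083
theta = atan2(-8, -9) = 221.6335 deg
phi = acos(-1/12.083) = 94.7473 deg

rho = 12.083, theta = 221.6335 deg, phi = 94.7473 deg


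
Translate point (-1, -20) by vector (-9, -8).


Translation: (x+dx, y+dy) = (-1+-9, -20+-8) = (-10, -28)

(-10, -28)


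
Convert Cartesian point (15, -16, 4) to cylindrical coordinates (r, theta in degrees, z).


r = sqrt(15^2 + (-16)^2) = 21.9317
theta = atan2(-16, 15) = 313.1524 deg
z = 4

r = 21.9317, theta = 313.1524 deg, z = 4


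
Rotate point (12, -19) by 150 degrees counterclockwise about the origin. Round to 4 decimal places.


x' = 12*cos(150) - -19*sin(150) = -0.8923
y' = 12*sin(150) + -19*cos(150) = 22.4545

(-0.8923, 22.4545)


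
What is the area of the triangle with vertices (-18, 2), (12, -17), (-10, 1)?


Area = |x1(y2-y3) + x2(y3-y1) + x3(y1-y2)| / 2
= |-18*(-17-1) + 12*(1-2) + -10*(2--17)| / 2
= 61

61


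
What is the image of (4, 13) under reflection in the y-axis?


Reflection across y-axis: (x, y) -> (-x, y)
(4, 13) -> (-4, 13)

(-4, 13)


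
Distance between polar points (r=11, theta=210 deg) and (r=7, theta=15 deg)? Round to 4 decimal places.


d = sqrt(r1^2 + r2^2 - 2*r1*r2*cos(t2-t1))
d = sqrt(11^2 + 7^2 - 2*11*7*cos(15-210)) = 17.8536

17.8536


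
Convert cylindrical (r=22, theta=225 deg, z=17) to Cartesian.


x = 22 * cos(225) = -15.5563
y = 22 * sin(225) = -15.5563
z = 17

(-15.5563, -15.5563, 17)


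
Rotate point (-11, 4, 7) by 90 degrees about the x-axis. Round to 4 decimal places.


x' = -11
y' = 4*cos(90) - 7*sin(90) = -7
z' = 4*sin(90) + 7*cos(90) = 4

(-11, -7, 4)


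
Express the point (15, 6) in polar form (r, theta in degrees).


r = sqrt(15^2 + 6^2) = 16.1555
theta = atan2(6, 15) = 21.8014 degrees

r = 16.1555, theta = 21.8014 degrees


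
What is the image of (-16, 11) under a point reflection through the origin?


Reflection through origin: (x, y) -> (-x, -y)
(-16, 11) -> (16, -11)

(16, -11)


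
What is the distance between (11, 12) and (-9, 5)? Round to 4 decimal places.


d = sqrt((-9-11)^2 + (5-12)^2) = 21.1896

21.1896


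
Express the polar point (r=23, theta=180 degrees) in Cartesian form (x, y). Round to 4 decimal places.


x = 23 * cos(180) = -23
y = 23 * sin(180) = 0

(-23, 0)


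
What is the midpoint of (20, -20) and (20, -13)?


Midpoint = ((20+20)/2, (-20+-13)/2) = (20, -16.5)

(20, -16.5)


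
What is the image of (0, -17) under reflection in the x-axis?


Reflection across x-axis: (x, y) -> (x, -y)
(0, -17) -> (0, 17)

(0, 17)


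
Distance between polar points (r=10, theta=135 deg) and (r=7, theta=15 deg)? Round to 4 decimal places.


d = sqrt(r1^2 + r2^2 - 2*r1*r2*cos(t2-t1))
d = sqrt(10^2 + 7^2 - 2*10*7*cos(15-135)) = 14.7986

14.7986


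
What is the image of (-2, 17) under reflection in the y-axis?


Reflection across y-axis: (x, y) -> (-x, y)
(-2, 17) -> (2, 17)

(2, 17)


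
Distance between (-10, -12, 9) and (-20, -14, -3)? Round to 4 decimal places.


d = sqrt((-20--10)^2 + (-14--12)^2 + (-3-9)^2) = 15.748

15.748


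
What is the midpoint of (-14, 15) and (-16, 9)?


Midpoint = ((-14+-16)/2, (15+9)/2) = (-15, 12)

(-15, 12)


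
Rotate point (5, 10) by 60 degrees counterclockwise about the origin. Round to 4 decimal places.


x' = 5*cos(60) - 10*sin(60) = -6.1603
y' = 5*sin(60) + 10*cos(60) = 9.3301

(-6.1603, 9.3301)


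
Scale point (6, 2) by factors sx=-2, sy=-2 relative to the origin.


Scaling: (x*sx, y*sy) = (6*-2, 2*-2) = (-12, -4)

(-12, -4)


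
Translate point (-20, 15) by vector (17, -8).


Translation: (x+dx, y+dy) = (-20+17, 15+-8) = (-3, 7)

(-3, 7)


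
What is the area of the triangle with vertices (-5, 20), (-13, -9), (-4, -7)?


Area = |x1(y2-y3) + x2(y3-y1) + x3(y1-y2)| / 2
= |-5*(-9--7) + -13*(-7-20) + -4*(20--9)| / 2
= 122.5

122.5


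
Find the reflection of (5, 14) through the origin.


Reflection through origin: (x, y) -> (-x, -y)
(5, 14) -> (-5, -14)

(-5, -14)


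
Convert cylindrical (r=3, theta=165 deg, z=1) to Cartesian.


x = 3 * cos(165) = -2.8978
y = 3 * sin(165) = 0.7765
z = 1

(-2.8978, 0.7765, 1)


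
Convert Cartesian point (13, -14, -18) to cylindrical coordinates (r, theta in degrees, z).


r = sqrt(13^2 + (-14)^2) = 19.105
theta = atan2(-14, 13) = 312.8789 deg
z = -18

r = 19.105, theta = 312.8789 deg, z = -18


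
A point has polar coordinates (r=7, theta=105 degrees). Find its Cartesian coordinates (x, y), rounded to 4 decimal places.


x = 7 * cos(105) = -1.8117
y = 7 * sin(105) = 6.7615

(-1.8117, 6.7615)


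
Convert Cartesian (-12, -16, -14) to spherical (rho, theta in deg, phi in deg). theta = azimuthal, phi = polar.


rho = sqrt((-12)^2 + (-16)^2 + (-14)^2) = 24.4131
theta = atan2(-16, -12) = 233.1301 deg
phi = acos(-14/24.4131) = 124.992 deg

rho = 24.4131, theta = 233.1301 deg, phi = 124.992 deg


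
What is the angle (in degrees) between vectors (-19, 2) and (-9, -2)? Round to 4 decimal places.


dot = -19*-9 + 2*-2 = 167
|u| = 19.105, |v| = 9.2195
cos(angle) = 0.9481
angle = 18.5378 degrees

18.5378 degrees


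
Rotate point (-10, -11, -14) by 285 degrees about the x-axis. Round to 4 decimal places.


x' = -10
y' = -11*cos(285) - -14*sin(285) = -16.37
z' = -11*sin(285) + -14*cos(285) = 7.0017

(-10, -16.37, 7.0017)


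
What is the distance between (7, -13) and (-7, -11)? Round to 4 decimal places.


d = sqrt((-7-7)^2 + (-11--13)^2) = 14.1421

14.1421


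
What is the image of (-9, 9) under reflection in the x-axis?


Reflection across x-axis: (x, y) -> (x, -y)
(-9, 9) -> (-9, -9)

(-9, -9)


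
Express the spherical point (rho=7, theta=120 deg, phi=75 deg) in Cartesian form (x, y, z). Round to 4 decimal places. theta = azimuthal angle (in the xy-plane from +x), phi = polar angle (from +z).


x = 7 * sin(75) * cos(120) = -3.3807
y = 7 * sin(75) * sin(120) = 5.8556
z = 7 * cos(75) = 1.8117

(-3.3807, 5.8556, 1.8117)


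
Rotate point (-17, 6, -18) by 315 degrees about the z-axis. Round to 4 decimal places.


x' = -17*cos(315) - 6*sin(315) = -7.7782
y' = -17*sin(315) + 6*cos(315) = 16.2635
z' = -18

(-7.7782, 16.2635, -18)


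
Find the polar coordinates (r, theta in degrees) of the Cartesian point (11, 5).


r = sqrt(11^2 + 5^2) = 12.083
theta = atan2(5, 11) = 24.444 degrees

r = 12.083, theta = 24.444 degrees


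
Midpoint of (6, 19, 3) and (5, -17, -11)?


Midpoint = ((6+5)/2, (19+-17)/2, (3+-11)/2) = (5.5, 1, -4)

(5.5, 1, -4)


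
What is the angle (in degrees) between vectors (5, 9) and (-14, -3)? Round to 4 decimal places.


dot = 5*-14 + 9*-3 = -97
|u| = 10.2956, |v| = 14.3178
cos(angle) = -0.658
angle = 131.1494 degrees

131.1494 degrees


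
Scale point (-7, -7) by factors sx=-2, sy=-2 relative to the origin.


Scaling: (x*sx, y*sy) = (-7*-2, -7*-2) = (14, 14)

(14, 14)


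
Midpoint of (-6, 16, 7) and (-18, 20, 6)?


Midpoint = ((-6+-18)/2, (16+20)/2, (7+6)/2) = (-12, 18, 6.5)

(-12, 18, 6.5)


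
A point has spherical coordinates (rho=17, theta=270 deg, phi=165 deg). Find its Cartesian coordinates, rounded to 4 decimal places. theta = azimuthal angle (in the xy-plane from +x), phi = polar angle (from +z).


x = 17 * sin(165) * cos(270) = 0
y = 17 * sin(165) * sin(270) = -4.3999
z = 17 * cos(165) = -16.4207

(0, -4.3999, -16.4207)


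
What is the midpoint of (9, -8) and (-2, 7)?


Midpoint = ((9+-2)/2, (-8+7)/2) = (3.5, -0.5)

(3.5, -0.5)


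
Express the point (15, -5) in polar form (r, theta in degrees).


r = sqrt(15^2 + (-5)^2) = 15.8114
theta = atan2(-5, 15) = 341.5651 degrees

r = 15.8114, theta = 341.5651 degrees


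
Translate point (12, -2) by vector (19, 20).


Translation: (x+dx, y+dy) = (12+19, -2+20) = (31, 18)

(31, 18)


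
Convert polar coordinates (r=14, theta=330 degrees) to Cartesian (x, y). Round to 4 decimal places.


x = 14 * cos(330) = 12.1244
y = 14 * sin(330) = -7

(12.1244, -7)


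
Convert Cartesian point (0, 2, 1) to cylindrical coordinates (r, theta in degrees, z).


r = sqrt(0^2 + 2^2) = 2
theta = atan2(2, 0) = 90 deg
z = 1

r = 2, theta = 90 deg, z = 1


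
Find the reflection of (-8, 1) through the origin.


Reflection through origin: (x, y) -> (-x, -y)
(-8, 1) -> (8, -1)

(8, -1)


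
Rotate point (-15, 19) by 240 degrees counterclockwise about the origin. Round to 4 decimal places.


x' = -15*cos(240) - 19*sin(240) = 23.9545
y' = -15*sin(240) + 19*cos(240) = 3.4904

(23.9545, 3.4904)


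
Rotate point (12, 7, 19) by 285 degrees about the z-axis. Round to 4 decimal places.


x' = 12*cos(285) - 7*sin(285) = 9.8673
y' = 12*sin(285) + 7*cos(285) = -9.7794
z' = 19

(9.8673, -9.7794, 19)


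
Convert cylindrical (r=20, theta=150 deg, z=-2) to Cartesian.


x = 20 * cos(150) = -17.3205
y = 20 * sin(150) = 10
z = -2

(-17.3205, 10, -2)


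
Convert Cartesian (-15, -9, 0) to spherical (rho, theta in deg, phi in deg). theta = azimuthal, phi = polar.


rho = sqrt((-15)^2 + (-9)^2 + 0^2) = 17.4929
theta = atan2(-9, -15) = 210.9638 deg
phi = acos(0/17.4929) = 90 deg

rho = 17.4929, theta = 210.9638 deg, phi = 90 deg


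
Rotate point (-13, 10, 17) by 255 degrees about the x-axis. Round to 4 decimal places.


x' = -13
y' = 10*cos(255) - 17*sin(255) = 13.8325
z' = 10*sin(255) + 17*cos(255) = -14.0592

(-13, 13.8325, -14.0592)


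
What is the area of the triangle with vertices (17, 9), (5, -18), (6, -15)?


Area = |x1(y2-y3) + x2(y3-y1) + x3(y1-y2)| / 2
= |17*(-18--15) + 5*(-15-9) + 6*(9--18)| / 2
= 4.5

4.5


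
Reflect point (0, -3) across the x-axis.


Reflection across x-axis: (x, y) -> (x, -y)
(0, -3) -> (0, 3)

(0, 3)


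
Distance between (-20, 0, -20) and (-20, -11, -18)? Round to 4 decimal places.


d = sqrt((-20--20)^2 + (-11-0)^2 + (-18--20)^2) = 11.1803

11.1803


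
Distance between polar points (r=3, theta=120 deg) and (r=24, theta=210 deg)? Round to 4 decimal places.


d = sqrt(r1^2 + r2^2 - 2*r1*r2*cos(t2-t1))
d = sqrt(3^2 + 24^2 - 2*3*24*cos(210-120)) = 24.1868

24.1868


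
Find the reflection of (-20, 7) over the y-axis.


Reflection across y-axis: (x, y) -> (-x, y)
(-20, 7) -> (20, 7)

(20, 7)


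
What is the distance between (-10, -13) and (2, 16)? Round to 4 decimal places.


d = sqrt((2--10)^2 + (16--13)^2) = 31.3847

31.3847


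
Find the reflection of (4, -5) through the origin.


Reflection through origin: (x, y) -> (-x, -y)
(4, -5) -> (-4, 5)

(-4, 5)


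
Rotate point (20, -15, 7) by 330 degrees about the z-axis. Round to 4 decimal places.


x' = 20*cos(330) - -15*sin(330) = 9.8205
y' = 20*sin(330) + -15*cos(330) = -22.9904
z' = 7

(9.8205, -22.9904, 7)


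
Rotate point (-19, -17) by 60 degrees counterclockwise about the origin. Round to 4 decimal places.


x' = -19*cos(60) - -17*sin(60) = 5.2224
y' = -19*sin(60) + -17*cos(60) = -24.9545

(5.2224, -24.9545)


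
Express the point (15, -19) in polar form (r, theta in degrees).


r = sqrt(15^2 + (-19)^2) = 24.2074
theta = atan2(-19, 15) = 308.2902 degrees

r = 24.2074, theta = 308.2902 degrees


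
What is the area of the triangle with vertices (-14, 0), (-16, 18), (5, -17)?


Area = |x1(y2-y3) + x2(y3-y1) + x3(y1-y2)| / 2
= |-14*(18--17) + -16*(-17-0) + 5*(0-18)| / 2
= 154

154


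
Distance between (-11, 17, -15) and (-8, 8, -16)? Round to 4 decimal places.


d = sqrt((-8--11)^2 + (8-17)^2 + (-16--15)^2) = 9.5394

9.5394


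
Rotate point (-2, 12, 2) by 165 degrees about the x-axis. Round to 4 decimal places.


x' = -2
y' = 12*cos(165) - 2*sin(165) = -12.1087
z' = 12*sin(165) + 2*cos(165) = 1.174

(-2, -12.1087, 1.174)


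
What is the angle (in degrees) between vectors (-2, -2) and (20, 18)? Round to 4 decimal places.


dot = -2*20 + -2*18 = -76
|u| = 2.8284, |v| = 26.9072
cos(angle) = -0.9986
angle = 176.9872 degrees

176.9872 degrees


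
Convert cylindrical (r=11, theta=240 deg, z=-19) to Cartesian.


x = 11 * cos(240) = -5.5
y = 11 * sin(240) = -9.5263
z = -19

(-5.5, -9.5263, -19)


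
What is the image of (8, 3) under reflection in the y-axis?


Reflection across y-axis: (x, y) -> (-x, y)
(8, 3) -> (-8, 3)

(-8, 3)


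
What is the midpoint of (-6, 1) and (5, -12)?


Midpoint = ((-6+5)/2, (1+-12)/2) = (-0.5, -5.5)

(-0.5, -5.5)


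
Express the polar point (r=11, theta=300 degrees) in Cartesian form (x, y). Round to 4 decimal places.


x = 11 * cos(300) = 5.5
y = 11 * sin(300) = -9.5263

(5.5, -9.5263)


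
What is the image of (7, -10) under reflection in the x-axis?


Reflection across x-axis: (x, y) -> (x, -y)
(7, -10) -> (7, 10)

(7, 10)


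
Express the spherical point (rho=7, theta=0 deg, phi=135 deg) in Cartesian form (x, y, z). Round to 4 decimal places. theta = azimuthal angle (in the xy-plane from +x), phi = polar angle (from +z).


x = 7 * sin(135) * cos(0) = 4.9497
y = 7 * sin(135) * sin(0) = 0
z = 7 * cos(135) = -4.9497

(4.9497, 0, -4.9497)


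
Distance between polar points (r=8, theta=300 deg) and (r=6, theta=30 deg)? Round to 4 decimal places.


d = sqrt(r1^2 + r2^2 - 2*r1*r2*cos(t2-t1))
d = sqrt(8^2 + 6^2 - 2*8*6*cos(30-300)) = 10

10


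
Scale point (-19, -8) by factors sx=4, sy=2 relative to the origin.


Scaling: (x*sx, y*sy) = (-19*4, -8*2) = (-76, -16)

(-76, -16)


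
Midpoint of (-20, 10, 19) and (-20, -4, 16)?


Midpoint = ((-20+-20)/2, (10+-4)/2, (19+16)/2) = (-20, 3, 17.5)

(-20, 3, 17.5)


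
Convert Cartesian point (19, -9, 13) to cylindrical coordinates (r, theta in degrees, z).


r = sqrt(19^2 + (-9)^2) = 21.0238
theta = atan2(-9, 19) = 334.6538 deg
z = 13

r = 21.0238, theta = 334.6538 deg, z = 13


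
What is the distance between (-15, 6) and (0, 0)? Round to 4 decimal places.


d = sqrt((0--15)^2 + (0-6)^2) = 16.1555

16.1555


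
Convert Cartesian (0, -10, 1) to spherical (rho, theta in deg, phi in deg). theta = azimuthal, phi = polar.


rho = sqrt(0^2 + (-10)^2 + 1^2) = 10.0499
theta = atan2(-10, 0) = 270 deg
phi = acos(1/10.0499) = 84.2894 deg

rho = 10.0499, theta = 270 deg, phi = 84.2894 deg


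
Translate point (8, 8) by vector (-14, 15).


Translation: (x+dx, y+dy) = (8+-14, 8+15) = (-6, 23)

(-6, 23)


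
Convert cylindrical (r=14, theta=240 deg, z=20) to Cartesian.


x = 14 * cos(240) = -7
y = 14 * sin(240) = -12.1244
z = 20

(-7, -12.1244, 20)


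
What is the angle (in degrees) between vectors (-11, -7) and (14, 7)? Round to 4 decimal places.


dot = -11*14 + -7*7 = -203
|u| = 13.0384, |v| = 15.6525
cos(angle) = -0.9947
angle = 174.0939 degrees

174.0939 degrees


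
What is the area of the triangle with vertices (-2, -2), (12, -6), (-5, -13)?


Area = |x1(y2-y3) + x2(y3-y1) + x3(y1-y2)| / 2
= |-2*(-6--13) + 12*(-13--2) + -5*(-2--6)| / 2
= 83

83


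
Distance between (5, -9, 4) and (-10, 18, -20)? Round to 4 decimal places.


d = sqrt((-10-5)^2 + (18--9)^2 + (-20-4)^2) = 39.1152

39.1152


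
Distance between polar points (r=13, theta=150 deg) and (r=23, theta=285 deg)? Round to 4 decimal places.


d = sqrt(r1^2 + r2^2 - 2*r1*r2*cos(t2-t1))
d = sqrt(13^2 + 23^2 - 2*13*23*cos(285-150)) = 33.4791

33.4791


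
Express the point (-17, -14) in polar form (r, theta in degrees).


r = sqrt((-17)^2 + (-14)^2) = 22.0227
theta = atan2(-14, -17) = 219.4725 degrees

r = 22.0227, theta = 219.4725 degrees


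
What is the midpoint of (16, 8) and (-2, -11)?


Midpoint = ((16+-2)/2, (8+-11)/2) = (7, -1.5)

(7, -1.5)


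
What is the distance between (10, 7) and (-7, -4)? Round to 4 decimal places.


d = sqrt((-7-10)^2 + (-4-7)^2) = 20.2485

20.2485


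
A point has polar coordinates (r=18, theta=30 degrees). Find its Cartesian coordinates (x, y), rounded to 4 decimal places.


x = 18 * cos(30) = 15.5885
y = 18 * sin(30) = 9

(15.5885, 9)


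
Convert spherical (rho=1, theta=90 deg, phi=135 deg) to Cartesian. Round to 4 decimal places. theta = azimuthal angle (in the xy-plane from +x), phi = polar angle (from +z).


x = 1 * sin(135) * cos(90) = 0
y = 1 * sin(135) * sin(90) = 0.7071
z = 1 * cos(135) = -0.7071

(0, 0.7071, -0.7071)


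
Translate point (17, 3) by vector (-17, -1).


Translation: (x+dx, y+dy) = (17+-17, 3+-1) = (0, 2)

(0, 2)


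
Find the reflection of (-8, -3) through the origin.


Reflection through origin: (x, y) -> (-x, -y)
(-8, -3) -> (8, 3)

(8, 3)


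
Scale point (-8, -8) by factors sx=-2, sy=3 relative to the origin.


Scaling: (x*sx, y*sy) = (-8*-2, -8*3) = (16, -24)

(16, -24)


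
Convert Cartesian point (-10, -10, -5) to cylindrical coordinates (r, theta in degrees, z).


r = sqrt((-10)^2 + (-10)^2) = 14.1421
theta = atan2(-10, -10) = 225 deg
z = -5

r = 14.1421, theta = 225 deg, z = -5


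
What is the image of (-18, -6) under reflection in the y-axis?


Reflection across y-axis: (x, y) -> (-x, y)
(-18, -6) -> (18, -6)

(18, -6)


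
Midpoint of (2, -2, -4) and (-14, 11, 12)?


Midpoint = ((2+-14)/2, (-2+11)/2, (-4+12)/2) = (-6, 4.5, 4)

(-6, 4.5, 4)


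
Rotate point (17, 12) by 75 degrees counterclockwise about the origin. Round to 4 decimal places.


x' = 17*cos(75) - 12*sin(75) = -7.1912
y' = 17*sin(75) + 12*cos(75) = 19.5266

(-7.1912, 19.5266)


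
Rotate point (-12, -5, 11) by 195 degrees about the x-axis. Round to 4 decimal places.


x' = -12
y' = -5*cos(195) - 11*sin(195) = 7.6766
z' = -5*sin(195) + 11*cos(195) = -9.3311

(-12, 7.6766, -9.3311)


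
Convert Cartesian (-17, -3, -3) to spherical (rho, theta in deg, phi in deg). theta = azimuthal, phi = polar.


rho = sqrt((-17)^2 + (-3)^2 + (-3)^2) = 17.5214
theta = atan2(-3, -17) = 190.008 deg
phi = acos(-3/17.5214) = 99.8587 deg

rho = 17.5214, theta = 190.008 deg, phi = 99.8587 deg


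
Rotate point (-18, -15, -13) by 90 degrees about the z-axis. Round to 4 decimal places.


x' = -18*cos(90) - -15*sin(90) = 15
y' = -18*sin(90) + -15*cos(90) = -18
z' = -13

(15, -18, -13)


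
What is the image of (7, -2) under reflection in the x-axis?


Reflection across x-axis: (x, y) -> (x, -y)
(7, -2) -> (7, 2)

(7, 2)


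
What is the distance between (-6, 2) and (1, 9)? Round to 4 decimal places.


d = sqrt((1--6)^2 + (9-2)^2) = 9.8995

9.8995


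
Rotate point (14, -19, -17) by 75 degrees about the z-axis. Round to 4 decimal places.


x' = 14*cos(75) - -19*sin(75) = 21.9761
y' = 14*sin(75) + -19*cos(75) = 8.6054
z' = -17

(21.9761, 8.6054, -17)


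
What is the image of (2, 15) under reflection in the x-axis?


Reflection across x-axis: (x, y) -> (x, -y)
(2, 15) -> (2, -15)

(2, -15)


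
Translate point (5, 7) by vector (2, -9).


Translation: (x+dx, y+dy) = (5+2, 7+-9) = (7, -2)

(7, -2)


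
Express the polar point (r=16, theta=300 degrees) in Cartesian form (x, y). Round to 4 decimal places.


x = 16 * cos(300) = 8
y = 16 * sin(300) = -13.8564

(8, -13.8564)


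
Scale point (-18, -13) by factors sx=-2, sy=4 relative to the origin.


Scaling: (x*sx, y*sy) = (-18*-2, -13*4) = (36, -52)

(36, -52)


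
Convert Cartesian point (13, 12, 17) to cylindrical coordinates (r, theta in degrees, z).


r = sqrt(13^2 + 12^2) = 17.6918
theta = atan2(12, 13) = 42.7094 deg
z = 17

r = 17.6918, theta = 42.7094 deg, z = 17


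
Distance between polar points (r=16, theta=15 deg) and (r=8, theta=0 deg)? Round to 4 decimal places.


d = sqrt(r1^2 + r2^2 - 2*r1*r2*cos(t2-t1))
d = sqrt(16^2 + 8^2 - 2*16*8*cos(0-15)) = 8.5278

8.5278


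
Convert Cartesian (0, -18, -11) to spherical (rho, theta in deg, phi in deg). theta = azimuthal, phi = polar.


rho = sqrt(0^2 + (-18)^2 + (-11)^2) = 21.095
theta = atan2(-18, 0) = 270 deg
phi = acos(-11/21.095) = 121.4296 deg

rho = 21.095, theta = 270 deg, phi = 121.4296 deg


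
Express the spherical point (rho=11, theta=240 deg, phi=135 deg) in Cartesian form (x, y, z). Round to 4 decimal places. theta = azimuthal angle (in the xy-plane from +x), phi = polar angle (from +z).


x = 11 * sin(135) * cos(240) = -3.8891
y = 11 * sin(135) * sin(240) = -6.7361
z = 11 * cos(135) = -7.7782

(-3.8891, -6.7361, -7.7782)


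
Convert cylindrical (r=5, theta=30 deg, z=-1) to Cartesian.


x = 5 * cos(30) = 4.3301
y = 5 * sin(30) = 2.5
z = -1

(4.3301, 2.5, -1)


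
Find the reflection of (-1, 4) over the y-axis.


Reflection across y-axis: (x, y) -> (-x, y)
(-1, 4) -> (1, 4)

(1, 4)


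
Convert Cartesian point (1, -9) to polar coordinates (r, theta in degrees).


r = sqrt(1^2 + (-9)^2) = 9.0554
theta = atan2(-9, 1) = 276.3402 degrees

r = 9.0554, theta = 276.3402 degrees


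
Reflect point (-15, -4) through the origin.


Reflection through origin: (x, y) -> (-x, -y)
(-15, -4) -> (15, 4)

(15, 4)


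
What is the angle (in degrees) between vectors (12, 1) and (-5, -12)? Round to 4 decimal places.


dot = 12*-5 + 1*-12 = -72
|u| = 12.0416, |v| = 13
cos(angle) = -0.4599
angle = 117.3835 degrees

117.3835 degrees


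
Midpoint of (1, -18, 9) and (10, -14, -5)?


Midpoint = ((1+10)/2, (-18+-14)/2, (9+-5)/2) = (5.5, -16, 2)

(5.5, -16, 2)


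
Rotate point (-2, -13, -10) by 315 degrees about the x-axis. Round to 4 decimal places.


x' = -2
y' = -13*cos(315) - -10*sin(315) = -16.2635
z' = -13*sin(315) + -10*cos(315) = 2.1213

(-2, -16.2635, 2.1213)


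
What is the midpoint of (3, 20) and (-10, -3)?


Midpoint = ((3+-10)/2, (20+-3)/2) = (-3.5, 8.5)

(-3.5, 8.5)


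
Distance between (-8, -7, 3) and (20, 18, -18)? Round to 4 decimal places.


d = sqrt((20--8)^2 + (18--7)^2 + (-18-3)^2) = 43.0116

43.0116


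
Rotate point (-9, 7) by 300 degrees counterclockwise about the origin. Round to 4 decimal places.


x' = -9*cos(300) - 7*sin(300) = 1.5622
y' = -9*sin(300) + 7*cos(300) = 11.2942

(1.5622, 11.2942)
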